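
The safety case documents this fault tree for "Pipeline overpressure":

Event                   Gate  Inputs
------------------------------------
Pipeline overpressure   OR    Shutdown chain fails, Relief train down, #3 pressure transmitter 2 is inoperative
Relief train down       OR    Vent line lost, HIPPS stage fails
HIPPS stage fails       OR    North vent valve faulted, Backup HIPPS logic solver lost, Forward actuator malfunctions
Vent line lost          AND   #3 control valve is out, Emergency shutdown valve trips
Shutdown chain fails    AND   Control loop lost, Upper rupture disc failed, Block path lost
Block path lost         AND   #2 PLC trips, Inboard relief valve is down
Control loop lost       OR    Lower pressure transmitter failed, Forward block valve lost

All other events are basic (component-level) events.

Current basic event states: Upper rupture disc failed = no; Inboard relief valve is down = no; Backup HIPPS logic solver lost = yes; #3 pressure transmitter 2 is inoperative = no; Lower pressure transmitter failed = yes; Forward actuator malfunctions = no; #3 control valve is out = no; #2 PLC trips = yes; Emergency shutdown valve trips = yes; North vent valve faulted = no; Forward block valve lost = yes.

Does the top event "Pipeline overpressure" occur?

Yes

Control loop lost [OR]: Lower pressure transmitter failed=occurs, Forward block valve lost=occurs → at least one input occurs → occurs.
Block path lost [AND]: #2 PLC trips=occurs, Inboard relief valve is down=not → not all inputs occur → does not occur.
Shutdown chain fails [AND]: Control loop lost=occurs, Upper rupture disc failed=not, Block path lost=not → not all inputs occur → does not occur.
Vent line lost [AND]: #3 control valve is out=not, Emergency shutdown valve trips=occurs → not all inputs occur → does not occur.
HIPPS stage fails [OR]: North vent valve faulted=not, Backup HIPPS logic solver lost=occurs, Forward actuator malfunctions=not → at least one input occurs → occurs.
Relief train down [OR]: Vent line lost=not, HIPPS stage fails=occurs → at least one input occurs → occurs.
Pipeline overpressure [OR]: Shutdown chain fails=not, Relief train down=occurs, #3 pressure transmitter 2 is inoperative=not → at least one input occurs → occurs.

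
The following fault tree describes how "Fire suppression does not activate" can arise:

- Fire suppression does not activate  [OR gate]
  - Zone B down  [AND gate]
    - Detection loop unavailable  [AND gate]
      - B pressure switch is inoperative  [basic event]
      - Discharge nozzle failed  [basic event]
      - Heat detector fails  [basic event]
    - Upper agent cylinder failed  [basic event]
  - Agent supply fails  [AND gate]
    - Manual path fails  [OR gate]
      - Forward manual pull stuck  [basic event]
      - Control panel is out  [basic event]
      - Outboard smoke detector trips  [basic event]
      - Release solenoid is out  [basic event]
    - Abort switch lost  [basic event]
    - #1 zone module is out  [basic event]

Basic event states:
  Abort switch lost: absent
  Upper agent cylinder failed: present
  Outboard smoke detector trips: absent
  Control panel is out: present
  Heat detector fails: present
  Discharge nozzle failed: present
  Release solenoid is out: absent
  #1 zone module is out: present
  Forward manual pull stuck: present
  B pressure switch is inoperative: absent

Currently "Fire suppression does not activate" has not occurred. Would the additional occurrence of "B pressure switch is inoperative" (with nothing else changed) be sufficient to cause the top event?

Yes

Counterfactual: set "B pressure switch is inoperative" to occurred.
Detection loop unavailable [AND]: B pressure switch is inoperative=occurs, Discharge nozzle failed=occurs, Heat detector fails=occurs → all inputs occur → occurs.
Zone B down [AND]: Detection loop unavailable=occurs, Upper agent cylinder failed=occurs → all inputs occur → occurs.
Manual path fails [OR]: Forward manual pull stuck=occurs, Control panel is out=occurs, Outboard smoke detector trips=not, Release solenoid is out=not → at least one input occurs → occurs.
Agent supply fails [AND]: Manual path fails=occurs, Abort switch lost=not, #1 zone module is out=occurs → not all inputs occur → does not occur.
Fire suppression does not activate [OR]: Zone B down=occurs, Agent supply fails=not → at least one input occurs → occurs.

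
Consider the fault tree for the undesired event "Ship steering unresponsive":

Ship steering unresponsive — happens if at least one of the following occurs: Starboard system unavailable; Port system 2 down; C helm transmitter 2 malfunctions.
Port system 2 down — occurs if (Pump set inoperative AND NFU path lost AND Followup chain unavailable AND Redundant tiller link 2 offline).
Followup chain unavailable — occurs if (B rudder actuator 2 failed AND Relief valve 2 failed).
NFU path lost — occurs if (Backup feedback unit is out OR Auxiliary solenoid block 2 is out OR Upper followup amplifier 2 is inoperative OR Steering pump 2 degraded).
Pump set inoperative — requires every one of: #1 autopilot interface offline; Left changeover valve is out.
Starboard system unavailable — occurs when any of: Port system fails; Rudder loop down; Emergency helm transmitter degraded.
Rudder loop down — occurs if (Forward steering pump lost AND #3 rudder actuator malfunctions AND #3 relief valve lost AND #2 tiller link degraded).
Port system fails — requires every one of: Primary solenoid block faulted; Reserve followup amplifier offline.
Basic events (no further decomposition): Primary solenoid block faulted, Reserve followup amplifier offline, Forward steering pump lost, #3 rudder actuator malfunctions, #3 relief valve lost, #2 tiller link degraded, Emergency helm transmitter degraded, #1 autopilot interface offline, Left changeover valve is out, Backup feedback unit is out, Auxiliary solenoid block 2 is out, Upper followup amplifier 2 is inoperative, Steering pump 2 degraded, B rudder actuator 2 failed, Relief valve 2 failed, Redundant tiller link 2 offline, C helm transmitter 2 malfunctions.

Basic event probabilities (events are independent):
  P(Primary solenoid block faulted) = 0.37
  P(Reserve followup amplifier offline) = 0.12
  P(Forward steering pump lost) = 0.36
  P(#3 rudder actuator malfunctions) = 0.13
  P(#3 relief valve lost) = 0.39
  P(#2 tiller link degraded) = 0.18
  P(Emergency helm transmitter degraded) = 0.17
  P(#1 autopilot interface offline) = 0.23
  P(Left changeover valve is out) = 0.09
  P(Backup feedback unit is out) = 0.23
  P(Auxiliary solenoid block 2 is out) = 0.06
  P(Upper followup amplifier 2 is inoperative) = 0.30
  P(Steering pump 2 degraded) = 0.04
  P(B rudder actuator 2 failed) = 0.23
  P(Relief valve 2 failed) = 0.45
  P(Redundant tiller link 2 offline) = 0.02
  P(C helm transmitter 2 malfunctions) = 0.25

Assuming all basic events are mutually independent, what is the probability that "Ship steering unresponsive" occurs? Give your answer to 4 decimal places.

0.4071

P(Port system fails) [AND] = 0.37 × 0.12 = 0.044400
P(Rudder loop down) [AND] = 0.36 × 0.13 × 0.39 × 0.18 = 0.003285
P(Starboard system unavailable) [OR] = 1 − (1−0.044400) × (1−0.003285) × (1−0.17) = 0.209457
P(Pump set inoperative) [AND] = 0.23 × 0.09 = 0.020700
P(NFU path lost) [OR] = 1 − (1−0.23) × (1−0.06) × (1−0.30) × (1−0.04) = 0.513606
P(Followup chain unavailable) [AND] = 0.23 × 0.45 = 0.103500
P(Port system 2 down) [AND] = 0.020700 × 0.513606 × 0.103500 × 0.02 = 0.000022
P(Ship steering unresponsive) [OR] = 1 − (1−0.209457) × (1−0.000022) × (1−0.25) = 0.407106
Rounded to 4 decimal places: P(Ship steering unresponsive) ≈ 0.4071.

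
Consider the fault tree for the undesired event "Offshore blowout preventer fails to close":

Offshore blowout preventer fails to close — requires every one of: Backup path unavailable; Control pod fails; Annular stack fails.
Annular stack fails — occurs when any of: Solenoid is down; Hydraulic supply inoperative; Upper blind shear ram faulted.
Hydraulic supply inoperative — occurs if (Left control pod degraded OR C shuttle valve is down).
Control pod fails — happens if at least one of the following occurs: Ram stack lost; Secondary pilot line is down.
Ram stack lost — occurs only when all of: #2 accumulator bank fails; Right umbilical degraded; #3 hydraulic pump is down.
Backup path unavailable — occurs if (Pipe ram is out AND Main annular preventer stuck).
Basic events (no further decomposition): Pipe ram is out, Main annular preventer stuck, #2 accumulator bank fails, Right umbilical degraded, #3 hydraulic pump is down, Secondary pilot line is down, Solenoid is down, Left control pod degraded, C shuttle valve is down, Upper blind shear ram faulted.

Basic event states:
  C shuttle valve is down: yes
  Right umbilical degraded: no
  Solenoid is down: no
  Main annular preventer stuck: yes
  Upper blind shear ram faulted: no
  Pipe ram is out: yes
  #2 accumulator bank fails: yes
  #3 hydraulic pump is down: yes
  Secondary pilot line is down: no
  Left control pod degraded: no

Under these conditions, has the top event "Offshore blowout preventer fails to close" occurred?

Backup path unavailable [AND]: Pipe ram is out=occurs, Main annular preventer stuck=occurs → all inputs occur → occurs.
Ram stack lost [AND]: #2 accumulator bank fails=occurs, Right umbilical degraded=not, #3 hydraulic pump is down=occurs → not all inputs occur → does not occur.
Control pod fails [OR]: Ram stack lost=not, Secondary pilot line is down=not → no input occurs → does not occur.
Hydraulic supply inoperative [OR]: Left control pod degraded=not, C shuttle valve is down=occurs → at least one input occurs → occurs.
Annular stack fails [OR]: Solenoid is down=not, Hydraulic supply inoperative=occurs, Upper blind shear ram faulted=not → at least one input occurs → occurs.
Offshore blowout preventer fails to close [AND]: Backup path unavailable=occurs, Control pod fails=not, Annular stack fails=occurs → not all inputs occur → does not occur.

No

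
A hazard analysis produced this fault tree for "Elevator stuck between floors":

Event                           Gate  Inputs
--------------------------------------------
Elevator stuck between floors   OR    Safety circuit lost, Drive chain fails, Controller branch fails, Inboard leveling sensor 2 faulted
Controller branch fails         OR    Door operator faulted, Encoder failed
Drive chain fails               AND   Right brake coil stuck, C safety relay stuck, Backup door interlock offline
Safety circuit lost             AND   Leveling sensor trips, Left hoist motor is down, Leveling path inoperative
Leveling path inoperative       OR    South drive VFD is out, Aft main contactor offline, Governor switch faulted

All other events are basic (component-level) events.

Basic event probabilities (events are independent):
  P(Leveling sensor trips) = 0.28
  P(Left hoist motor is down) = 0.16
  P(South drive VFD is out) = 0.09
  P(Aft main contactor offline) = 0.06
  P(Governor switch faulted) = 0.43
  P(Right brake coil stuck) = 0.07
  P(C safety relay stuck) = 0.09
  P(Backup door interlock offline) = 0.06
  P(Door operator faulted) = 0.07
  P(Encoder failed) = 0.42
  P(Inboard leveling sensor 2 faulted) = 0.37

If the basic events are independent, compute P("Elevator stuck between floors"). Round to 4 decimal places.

P(Leveling path inoperative) [OR] = 1 − (1−0.09) × (1−0.06) × (1−0.43) = 0.512422
P(Safety circuit lost) [AND] = 0.28 × 0.16 × 0.512422 = 0.022957
P(Drive chain fails) [AND] = 0.07 × 0.09 × 0.06 = 0.000378
P(Controller branch fails) [OR] = 1 − (1−0.07) × (1−0.42) = 0.460600
P(Elevator stuck between floors) [OR] = 1 − (1−0.022957) × (1−0.000378) × (1−0.460600) × (1−0.37) = 0.668105
Rounded to 4 decimal places: P(Elevator stuck between floors) ≈ 0.6681.

0.6681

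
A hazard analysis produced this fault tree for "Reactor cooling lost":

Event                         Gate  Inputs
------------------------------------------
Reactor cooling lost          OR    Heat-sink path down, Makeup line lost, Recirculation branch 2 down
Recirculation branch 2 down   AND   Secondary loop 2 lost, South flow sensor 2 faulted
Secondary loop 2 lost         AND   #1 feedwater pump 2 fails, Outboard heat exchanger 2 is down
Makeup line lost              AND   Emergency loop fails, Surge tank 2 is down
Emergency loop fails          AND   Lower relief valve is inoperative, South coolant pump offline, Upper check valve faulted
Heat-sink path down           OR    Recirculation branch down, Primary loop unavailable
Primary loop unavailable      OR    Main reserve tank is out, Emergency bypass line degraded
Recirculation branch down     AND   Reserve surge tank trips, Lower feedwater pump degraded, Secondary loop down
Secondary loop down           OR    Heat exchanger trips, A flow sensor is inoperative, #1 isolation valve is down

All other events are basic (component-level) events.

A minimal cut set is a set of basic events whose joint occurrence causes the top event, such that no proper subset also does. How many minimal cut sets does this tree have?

7

Secondary loop down [OR]: union of children's cut sets → 3 cut set(s).
Recirculation branch down [AND]: one cut set from each child combined → 1 × 1 × 3 = 3 cut set(s).
Primary loop unavailable [OR]: union of children's cut sets → 2 cut set(s).
Heat-sink path down [OR]: union of children's cut sets → 5 cut set(s).
Emergency loop fails [AND]: one cut set from each child combined → 1 × 1 × 1 = 1 cut set(s).
Makeup line lost [AND]: one cut set from each child combined → 1 × 1 = 1 cut set(s).
Secondary loop 2 lost [AND]: one cut set from each child combined → 1 × 1 = 1 cut set(s).
Recirculation branch 2 down [AND]: one cut set from each child combined → 1 × 1 = 1 cut set(s).
Reactor cooling lost [OR]: union of children's cut sets → 7 cut set(s).
Minimal cut sets: {Heat exchanger trips, Lower feedwater pump degraded, Reserve surge tank trips}; {A flow sensor is inoperative, Lower feedwater pump degraded, Reserve surge tank trips}; {#1 isolation valve is down, Lower feedwater pump degraded, Reserve surge tank trips}; {Main reserve tank is out}; {Emergency bypass line degraded}; {Lower relief valve is inoperative, South coolant pump offline, Surge tank 2 is down, Upper check valve faulted}; {#1 feedwater pump 2 fails, Outboard heat exchanger 2 is down, South flow sensor 2 faulted}.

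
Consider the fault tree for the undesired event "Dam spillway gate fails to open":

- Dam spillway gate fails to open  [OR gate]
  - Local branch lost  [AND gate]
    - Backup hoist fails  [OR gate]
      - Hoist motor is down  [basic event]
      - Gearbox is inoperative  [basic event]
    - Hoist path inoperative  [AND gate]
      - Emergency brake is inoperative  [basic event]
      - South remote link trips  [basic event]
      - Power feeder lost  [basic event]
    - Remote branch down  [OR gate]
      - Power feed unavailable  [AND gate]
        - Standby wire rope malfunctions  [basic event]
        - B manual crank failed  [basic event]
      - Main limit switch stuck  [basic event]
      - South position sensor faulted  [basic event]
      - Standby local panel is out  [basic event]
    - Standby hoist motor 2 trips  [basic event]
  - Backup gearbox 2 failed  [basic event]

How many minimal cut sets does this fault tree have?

Backup hoist fails [OR]: union of children's cut sets → 2 cut set(s).
Hoist path inoperative [AND]: one cut set from each child combined → 1 × 1 × 1 = 1 cut set(s).
Power feed unavailable [AND]: one cut set from each child combined → 1 × 1 = 1 cut set(s).
Remote branch down [OR]: union of children's cut sets → 4 cut set(s).
Local branch lost [AND]: one cut set from each child combined → 2 × 1 × 4 × 1 = 8 cut set(s).
Dam spillway gate fails to open [OR]: union of children's cut sets → 9 cut set(s).
Minimal cut sets: {B manual crank failed, Emergency brake is inoperative, Hoist motor is down, Power feeder lost, South remote link trips, Standby hoist motor 2 trips, Standby wire rope malfunctions}; {Emergency brake is inoperative, Hoist motor is down, Main limit switch stuck, Power feeder lost, South remote link trips, Standby hoist motor 2 trips}; {Emergency brake is inoperative, Hoist motor is down, Power feeder lost, South position sensor faulted, South remote link trips, Standby hoist motor 2 trips}; {Emergency brake is inoperative, Hoist motor is down, Power feeder lost, South remote link trips, Standby hoist motor 2 trips, Standby local panel is out}; {B manual crank failed, Emergency brake is inoperative, Gearbox is inoperative, Power feeder lost, South remote link trips, Standby hoist motor 2 trips, Standby wire rope malfunctions}; {Emergency brake is inoperative, Gearbox is inoperative, Main limit switch stuck, Power feeder lost, South remote link trips, Standby hoist motor 2 trips}; {Emergency brake is inoperative, Gearbox is inoperative, Power feeder lost, South position sensor faulted, South remote link trips, Standby hoist motor 2 trips}; {Emergency brake is inoperative, Gearbox is inoperative, Power feeder lost, South remote link trips, Standby hoist motor 2 trips, Standby local panel is out}; {Backup gearbox 2 failed}.

9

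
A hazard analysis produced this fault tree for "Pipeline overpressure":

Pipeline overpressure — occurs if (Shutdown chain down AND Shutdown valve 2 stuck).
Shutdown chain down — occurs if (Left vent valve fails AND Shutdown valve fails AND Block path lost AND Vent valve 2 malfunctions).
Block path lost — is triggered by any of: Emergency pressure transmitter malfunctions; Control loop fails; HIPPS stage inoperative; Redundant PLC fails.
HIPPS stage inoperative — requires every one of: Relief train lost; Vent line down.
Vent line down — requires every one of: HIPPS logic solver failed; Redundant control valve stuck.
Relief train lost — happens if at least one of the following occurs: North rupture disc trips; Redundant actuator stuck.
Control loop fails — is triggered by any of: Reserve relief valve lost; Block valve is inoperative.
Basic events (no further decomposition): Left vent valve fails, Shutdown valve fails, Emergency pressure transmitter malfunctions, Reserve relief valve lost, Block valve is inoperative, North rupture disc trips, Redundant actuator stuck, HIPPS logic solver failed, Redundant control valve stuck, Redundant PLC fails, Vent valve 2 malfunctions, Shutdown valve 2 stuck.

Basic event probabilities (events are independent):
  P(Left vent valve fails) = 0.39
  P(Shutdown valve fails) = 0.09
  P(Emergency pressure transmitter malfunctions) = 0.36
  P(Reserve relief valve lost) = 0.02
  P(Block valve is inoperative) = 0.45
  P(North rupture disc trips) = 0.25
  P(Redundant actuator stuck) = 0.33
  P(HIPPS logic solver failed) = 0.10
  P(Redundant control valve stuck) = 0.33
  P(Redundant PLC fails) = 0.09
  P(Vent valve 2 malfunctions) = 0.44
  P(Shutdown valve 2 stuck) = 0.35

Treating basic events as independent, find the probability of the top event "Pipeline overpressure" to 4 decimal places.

P(Control loop fails) [OR] = 1 − (1−0.02) × (1−0.45) = 0.461000
P(Relief train lost) [OR] = 1 − (1−0.25) × (1−0.33) = 0.497500
P(Vent line down) [AND] = 0.10 × 0.33 = 0.033000
P(HIPPS stage inoperative) [AND] = 0.497500 × 0.033000 = 0.016418
P(Block path lost) [OR] = 1 − (1−0.36) × (1−0.461000) × (1−0.016418) × (1−0.09) = 0.691240
P(Shutdown chain down) [AND] = 0.39 × 0.09 × 0.691240 × 0.44 = 0.010676
P(Pipeline overpressure) [AND] = 0.010676 × 0.35 = 0.003737
Rounded to 4 decimal places: P(Pipeline overpressure) ≈ 0.0037.

0.0037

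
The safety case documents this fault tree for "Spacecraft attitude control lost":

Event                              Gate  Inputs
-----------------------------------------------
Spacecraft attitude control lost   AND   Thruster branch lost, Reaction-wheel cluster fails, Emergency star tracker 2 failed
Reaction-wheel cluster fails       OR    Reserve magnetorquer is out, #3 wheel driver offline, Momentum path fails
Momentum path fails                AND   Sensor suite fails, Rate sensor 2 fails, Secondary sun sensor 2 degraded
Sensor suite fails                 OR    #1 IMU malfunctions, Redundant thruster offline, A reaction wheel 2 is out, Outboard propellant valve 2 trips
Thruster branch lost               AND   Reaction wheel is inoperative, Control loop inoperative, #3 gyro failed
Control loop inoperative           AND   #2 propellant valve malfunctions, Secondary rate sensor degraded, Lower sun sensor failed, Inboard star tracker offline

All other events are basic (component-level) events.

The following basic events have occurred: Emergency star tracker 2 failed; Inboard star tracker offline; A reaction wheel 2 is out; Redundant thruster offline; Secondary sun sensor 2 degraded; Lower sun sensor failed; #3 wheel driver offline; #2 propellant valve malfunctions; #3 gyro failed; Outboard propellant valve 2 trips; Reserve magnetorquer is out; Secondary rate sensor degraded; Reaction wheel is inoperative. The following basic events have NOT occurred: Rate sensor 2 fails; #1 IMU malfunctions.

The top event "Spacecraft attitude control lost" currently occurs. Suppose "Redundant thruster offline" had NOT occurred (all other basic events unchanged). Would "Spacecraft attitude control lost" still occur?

Yes

Counterfactual: set "Redundant thruster offline" to not occurred.
Control loop inoperative [AND]: #2 propellant valve malfunctions=occurs, Secondary rate sensor degraded=occurs, Lower sun sensor failed=occurs, Inboard star tracker offline=occurs → all inputs occur → occurs.
Thruster branch lost [AND]: Reaction wheel is inoperative=occurs, Control loop inoperative=occurs, #3 gyro failed=occurs → all inputs occur → occurs.
Sensor suite fails [OR]: #1 IMU malfunctions=not, Redundant thruster offline=not, A reaction wheel 2 is out=occurs, Outboard propellant valve 2 trips=occurs → at least one input occurs → occurs.
Momentum path fails [AND]: Sensor suite fails=occurs, Rate sensor 2 fails=not, Secondary sun sensor 2 degraded=occurs → not all inputs occur → does not occur.
Reaction-wheel cluster fails [OR]: Reserve magnetorquer is out=occurs, #3 wheel driver offline=occurs, Momentum path fails=not → at least one input occurs → occurs.
Spacecraft attitude control lost [AND]: Thruster branch lost=occurs, Reaction-wheel cluster fails=occurs, Emergency star tracker 2 failed=occurs → all inputs occur → occurs.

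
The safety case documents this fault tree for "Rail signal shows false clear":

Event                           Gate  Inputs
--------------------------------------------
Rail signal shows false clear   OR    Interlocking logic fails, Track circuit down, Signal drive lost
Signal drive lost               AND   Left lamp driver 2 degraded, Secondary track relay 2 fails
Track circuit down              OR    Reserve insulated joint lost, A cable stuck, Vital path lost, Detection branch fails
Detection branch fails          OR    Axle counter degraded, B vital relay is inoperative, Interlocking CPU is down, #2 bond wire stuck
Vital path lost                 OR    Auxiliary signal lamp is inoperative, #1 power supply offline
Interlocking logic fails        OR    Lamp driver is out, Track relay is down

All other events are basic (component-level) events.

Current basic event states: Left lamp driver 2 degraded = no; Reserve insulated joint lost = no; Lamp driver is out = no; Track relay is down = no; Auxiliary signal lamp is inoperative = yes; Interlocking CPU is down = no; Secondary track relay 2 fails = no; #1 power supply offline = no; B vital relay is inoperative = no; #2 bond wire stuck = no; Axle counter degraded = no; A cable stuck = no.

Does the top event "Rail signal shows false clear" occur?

Yes

Interlocking logic fails [OR]: Lamp driver is out=not, Track relay is down=not → no input occurs → does not occur.
Vital path lost [OR]: Auxiliary signal lamp is inoperative=occurs, #1 power supply offline=not → at least one input occurs → occurs.
Detection branch fails [OR]: Axle counter degraded=not, B vital relay is inoperative=not, Interlocking CPU is down=not, #2 bond wire stuck=not → no input occurs → does not occur.
Track circuit down [OR]: Reserve insulated joint lost=not, A cable stuck=not, Vital path lost=occurs, Detection branch fails=not → at least one input occurs → occurs.
Signal drive lost [AND]: Left lamp driver 2 degraded=not, Secondary track relay 2 fails=not → not all inputs occur → does not occur.
Rail signal shows false clear [OR]: Interlocking logic fails=not, Track circuit down=occurs, Signal drive lost=not → at least one input occurs → occurs.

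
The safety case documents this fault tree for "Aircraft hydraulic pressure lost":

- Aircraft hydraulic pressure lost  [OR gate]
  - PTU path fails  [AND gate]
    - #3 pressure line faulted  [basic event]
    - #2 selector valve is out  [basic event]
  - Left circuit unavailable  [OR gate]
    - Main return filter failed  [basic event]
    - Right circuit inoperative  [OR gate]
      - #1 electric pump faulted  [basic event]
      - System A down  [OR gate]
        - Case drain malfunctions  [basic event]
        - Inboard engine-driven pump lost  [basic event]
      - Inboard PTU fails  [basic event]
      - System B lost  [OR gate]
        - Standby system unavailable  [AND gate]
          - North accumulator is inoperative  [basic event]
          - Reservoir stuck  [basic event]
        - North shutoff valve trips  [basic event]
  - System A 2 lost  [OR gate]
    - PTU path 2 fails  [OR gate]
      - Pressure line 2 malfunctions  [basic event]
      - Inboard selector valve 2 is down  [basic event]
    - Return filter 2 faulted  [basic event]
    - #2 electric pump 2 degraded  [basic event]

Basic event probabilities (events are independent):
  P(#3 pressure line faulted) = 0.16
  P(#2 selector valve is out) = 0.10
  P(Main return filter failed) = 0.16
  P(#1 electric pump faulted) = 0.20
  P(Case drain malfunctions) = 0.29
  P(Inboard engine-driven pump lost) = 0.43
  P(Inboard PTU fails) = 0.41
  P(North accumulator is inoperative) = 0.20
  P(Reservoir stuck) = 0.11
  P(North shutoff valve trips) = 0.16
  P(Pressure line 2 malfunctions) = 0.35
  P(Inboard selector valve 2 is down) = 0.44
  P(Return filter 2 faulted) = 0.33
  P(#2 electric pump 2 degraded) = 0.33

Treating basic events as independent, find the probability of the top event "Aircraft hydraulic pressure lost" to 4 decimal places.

P(PTU path fails) [AND] = 0.16 × 0.10 = 0.016000
P(System A down) [OR] = 1 − (1−0.29) × (1−0.43) = 0.595300
P(Standby system unavailable) [AND] = 0.20 × 0.11 = 0.022000
P(System B lost) [OR] = 1 − (1−0.022000) × (1−0.16) = 0.178480
P(Right circuit inoperative) [OR] = 1 − (1−0.20) × (1−0.595300) × (1−0.41) × (1−0.178480) = 0.843075
P(Left circuit unavailable) [OR] = 1 − (1−0.16) × (1−0.843075) = 0.868183
P(PTU path 2 fails) [OR] = 1 − (1−0.35) × (1−0.44) = 0.636000
P(System A 2 lost) [OR] = 1 − (1−0.636000) × (1−0.33) × (1−0.33) = 0.836600
P(Aircraft hydraulic pressure lost) [OR] = 1 − (1−0.016000) × (1−0.868183) × (1−0.836600) = 0.978806
Rounded to 4 decimal places: P(Aircraft hydraulic pressure lost) ≈ 0.9788.

0.9788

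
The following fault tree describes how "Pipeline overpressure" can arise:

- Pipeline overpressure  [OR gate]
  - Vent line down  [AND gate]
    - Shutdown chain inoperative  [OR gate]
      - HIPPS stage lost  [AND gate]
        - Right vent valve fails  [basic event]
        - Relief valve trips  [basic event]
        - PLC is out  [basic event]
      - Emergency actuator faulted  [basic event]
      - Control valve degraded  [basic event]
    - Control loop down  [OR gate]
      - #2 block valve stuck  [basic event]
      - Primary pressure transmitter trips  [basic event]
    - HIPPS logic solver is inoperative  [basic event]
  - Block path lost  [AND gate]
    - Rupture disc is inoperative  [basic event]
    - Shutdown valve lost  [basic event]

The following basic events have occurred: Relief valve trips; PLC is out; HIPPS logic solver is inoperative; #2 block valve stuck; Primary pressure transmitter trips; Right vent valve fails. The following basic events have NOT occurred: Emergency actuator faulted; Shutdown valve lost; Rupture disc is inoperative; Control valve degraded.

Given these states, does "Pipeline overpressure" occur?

HIPPS stage lost [AND]: Right vent valve fails=occurs, Relief valve trips=occurs, PLC is out=occurs → all inputs occur → occurs.
Shutdown chain inoperative [OR]: HIPPS stage lost=occurs, Emergency actuator faulted=not, Control valve degraded=not → at least one input occurs → occurs.
Control loop down [OR]: #2 block valve stuck=occurs, Primary pressure transmitter trips=occurs → at least one input occurs → occurs.
Vent line down [AND]: Shutdown chain inoperative=occurs, Control loop down=occurs, HIPPS logic solver is inoperative=occurs → all inputs occur → occurs.
Block path lost [AND]: Rupture disc is inoperative=not, Shutdown valve lost=not → not all inputs occur → does not occur.
Pipeline overpressure [OR]: Vent line down=occurs, Block path lost=not → at least one input occurs → occurs.

Yes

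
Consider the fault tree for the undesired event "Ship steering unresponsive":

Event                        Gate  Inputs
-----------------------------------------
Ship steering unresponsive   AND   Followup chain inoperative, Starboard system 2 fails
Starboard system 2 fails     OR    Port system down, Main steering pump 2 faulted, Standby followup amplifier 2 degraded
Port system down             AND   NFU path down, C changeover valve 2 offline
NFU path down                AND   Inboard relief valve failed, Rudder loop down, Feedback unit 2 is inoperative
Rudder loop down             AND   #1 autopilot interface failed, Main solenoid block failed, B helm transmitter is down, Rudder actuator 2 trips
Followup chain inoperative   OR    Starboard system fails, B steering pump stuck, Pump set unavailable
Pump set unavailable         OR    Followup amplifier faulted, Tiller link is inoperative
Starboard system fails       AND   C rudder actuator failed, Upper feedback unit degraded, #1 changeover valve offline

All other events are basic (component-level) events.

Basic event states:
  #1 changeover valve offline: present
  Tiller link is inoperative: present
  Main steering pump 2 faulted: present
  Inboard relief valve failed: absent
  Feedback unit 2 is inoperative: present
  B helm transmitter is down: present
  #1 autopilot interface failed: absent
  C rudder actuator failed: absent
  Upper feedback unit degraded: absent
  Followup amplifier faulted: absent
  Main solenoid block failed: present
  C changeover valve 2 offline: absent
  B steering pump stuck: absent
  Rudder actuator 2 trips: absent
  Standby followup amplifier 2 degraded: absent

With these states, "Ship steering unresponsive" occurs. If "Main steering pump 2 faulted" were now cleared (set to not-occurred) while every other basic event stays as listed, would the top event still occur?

Counterfactual: set "Main steering pump 2 faulted" to not occurred.
Starboard system fails [AND]: C rudder actuator failed=not, Upper feedback unit degraded=not, #1 changeover valve offline=occurs → not all inputs occur → does not occur.
Pump set unavailable [OR]: Followup amplifier faulted=not, Tiller link is inoperative=occurs → at least one input occurs → occurs.
Followup chain inoperative [OR]: Starboard system fails=not, B steering pump stuck=not, Pump set unavailable=occurs → at least one input occurs → occurs.
Rudder loop down [AND]: #1 autopilot interface failed=not, Main solenoid block failed=occurs, B helm transmitter is down=occurs, Rudder actuator 2 trips=not → not all inputs occur → does not occur.
NFU path down [AND]: Inboard relief valve failed=not, Rudder loop down=not, Feedback unit 2 is inoperative=occurs → not all inputs occur → does not occur.
Port system down [AND]: NFU path down=not, C changeover valve 2 offline=not → not all inputs occur → does not occur.
Starboard system 2 fails [OR]: Port system down=not, Main steering pump 2 faulted=not, Standby followup amplifier 2 degraded=not → no input occurs → does not occur.
Ship steering unresponsive [AND]: Followup chain inoperative=occurs, Starboard system 2 fails=not → not all inputs occur → does not occur.

No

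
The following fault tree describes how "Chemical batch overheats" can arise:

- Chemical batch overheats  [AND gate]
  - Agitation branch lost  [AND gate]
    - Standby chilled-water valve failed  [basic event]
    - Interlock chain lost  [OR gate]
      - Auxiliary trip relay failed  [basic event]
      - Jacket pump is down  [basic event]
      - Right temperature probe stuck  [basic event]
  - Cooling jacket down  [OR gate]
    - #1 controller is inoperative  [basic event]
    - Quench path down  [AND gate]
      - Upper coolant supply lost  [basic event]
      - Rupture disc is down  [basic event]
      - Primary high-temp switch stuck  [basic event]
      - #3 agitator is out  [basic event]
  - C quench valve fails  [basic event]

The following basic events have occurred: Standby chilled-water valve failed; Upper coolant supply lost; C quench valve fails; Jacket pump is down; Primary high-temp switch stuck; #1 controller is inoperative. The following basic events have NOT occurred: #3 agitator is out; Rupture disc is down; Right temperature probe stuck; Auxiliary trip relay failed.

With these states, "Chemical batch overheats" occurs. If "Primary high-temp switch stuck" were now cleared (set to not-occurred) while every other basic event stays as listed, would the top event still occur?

Counterfactual: set "Primary high-temp switch stuck" to not occurred.
Interlock chain lost [OR]: Auxiliary trip relay failed=not, Jacket pump is down=occurs, Right temperature probe stuck=not → at least one input occurs → occurs.
Agitation branch lost [AND]: Standby chilled-water valve failed=occurs, Interlock chain lost=occurs → all inputs occur → occurs.
Quench path down [AND]: Upper coolant supply lost=occurs, Rupture disc is down=not, Primary high-temp switch stuck=not, #3 agitator is out=not → not all inputs occur → does not occur.
Cooling jacket down [OR]: #1 controller is inoperative=occurs, Quench path down=not → at least one input occurs → occurs.
Chemical batch overheats [AND]: Agitation branch lost=occurs, Cooling jacket down=occurs, C quench valve fails=occurs → all inputs occur → occurs.

Yes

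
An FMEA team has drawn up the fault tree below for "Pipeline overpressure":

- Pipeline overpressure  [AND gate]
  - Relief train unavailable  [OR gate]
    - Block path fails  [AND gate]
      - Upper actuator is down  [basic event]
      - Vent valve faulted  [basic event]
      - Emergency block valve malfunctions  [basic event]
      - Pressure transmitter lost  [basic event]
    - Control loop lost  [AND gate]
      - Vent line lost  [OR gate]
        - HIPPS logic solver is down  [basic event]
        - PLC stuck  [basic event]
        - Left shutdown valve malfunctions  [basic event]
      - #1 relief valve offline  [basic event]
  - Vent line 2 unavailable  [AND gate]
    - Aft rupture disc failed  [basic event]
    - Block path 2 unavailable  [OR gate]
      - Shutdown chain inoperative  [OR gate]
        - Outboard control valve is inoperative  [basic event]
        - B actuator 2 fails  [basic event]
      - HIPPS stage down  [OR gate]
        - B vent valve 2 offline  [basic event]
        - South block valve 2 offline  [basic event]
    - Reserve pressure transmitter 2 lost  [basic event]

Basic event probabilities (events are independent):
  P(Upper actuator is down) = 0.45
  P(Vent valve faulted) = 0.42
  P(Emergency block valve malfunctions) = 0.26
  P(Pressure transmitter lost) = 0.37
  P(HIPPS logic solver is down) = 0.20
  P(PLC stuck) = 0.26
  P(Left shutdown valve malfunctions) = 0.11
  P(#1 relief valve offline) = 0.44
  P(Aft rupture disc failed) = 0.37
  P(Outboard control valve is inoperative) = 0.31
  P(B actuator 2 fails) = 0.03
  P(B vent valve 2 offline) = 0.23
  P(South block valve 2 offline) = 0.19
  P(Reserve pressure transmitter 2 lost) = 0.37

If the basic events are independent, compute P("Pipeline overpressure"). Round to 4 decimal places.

P(Block path fails) [AND] = 0.45 × 0.42 × 0.26 × 0.37 = 0.018182
P(Vent line lost) [OR] = 1 − (1−0.20) × (1−0.26) × (1−0.11) = 0.473120
P(Control loop lost) [AND] = 0.473120 × 0.44 = 0.208173
P(Relief train unavailable) [OR] = 1 − (1−0.018182) × (1−0.208173) = 0.222570
P(Shutdown chain inoperative) [OR] = 1 − (1−0.31) × (1−0.03) = 0.330700
P(HIPPS stage down) [OR] = 1 − (1−0.23) × (1−0.19) = 0.376300
P(Block path 2 unavailable) [OR] = 1 − (1−0.330700) × (1−0.376300) = 0.582558
P(Vent line 2 unavailable) [AND] = 0.37 × 0.582558 × 0.37 = 0.079752
P(Pipeline overpressure) [AND] = 0.222570 × 0.079752 = 0.017750
Rounded to 4 decimal places: P(Pipeline overpressure) ≈ 0.0178.

0.0178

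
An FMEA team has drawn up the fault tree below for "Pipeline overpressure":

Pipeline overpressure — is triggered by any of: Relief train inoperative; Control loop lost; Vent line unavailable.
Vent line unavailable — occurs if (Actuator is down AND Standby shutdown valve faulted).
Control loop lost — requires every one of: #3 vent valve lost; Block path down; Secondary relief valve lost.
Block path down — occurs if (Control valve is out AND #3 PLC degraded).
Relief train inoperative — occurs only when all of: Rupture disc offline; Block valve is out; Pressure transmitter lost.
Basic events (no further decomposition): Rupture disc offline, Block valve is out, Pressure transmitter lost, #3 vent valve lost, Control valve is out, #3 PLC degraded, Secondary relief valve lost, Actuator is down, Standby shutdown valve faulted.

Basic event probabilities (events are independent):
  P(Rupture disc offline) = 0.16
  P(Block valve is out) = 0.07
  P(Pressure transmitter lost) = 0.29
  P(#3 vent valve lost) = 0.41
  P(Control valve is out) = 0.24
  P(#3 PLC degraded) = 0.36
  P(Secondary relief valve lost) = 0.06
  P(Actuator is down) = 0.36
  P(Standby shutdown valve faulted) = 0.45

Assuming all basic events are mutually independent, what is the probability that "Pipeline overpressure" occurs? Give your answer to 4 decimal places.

0.1665

P(Relief train inoperative) [AND] = 0.16 × 0.07 × 0.29 = 0.003248
P(Block path down) [AND] = 0.24 × 0.36 = 0.086400
P(Control loop lost) [AND] = 0.41 × 0.086400 × 0.06 = 0.002125
P(Vent line unavailable) [AND] = 0.36 × 0.45 = 0.162000
P(Pipeline overpressure) [OR] = 1 − (1−0.003248) × (1−0.002125) × (1−0.162000) = 0.166497
Rounded to 4 decimal places: P(Pipeline overpressure) ≈ 0.1665.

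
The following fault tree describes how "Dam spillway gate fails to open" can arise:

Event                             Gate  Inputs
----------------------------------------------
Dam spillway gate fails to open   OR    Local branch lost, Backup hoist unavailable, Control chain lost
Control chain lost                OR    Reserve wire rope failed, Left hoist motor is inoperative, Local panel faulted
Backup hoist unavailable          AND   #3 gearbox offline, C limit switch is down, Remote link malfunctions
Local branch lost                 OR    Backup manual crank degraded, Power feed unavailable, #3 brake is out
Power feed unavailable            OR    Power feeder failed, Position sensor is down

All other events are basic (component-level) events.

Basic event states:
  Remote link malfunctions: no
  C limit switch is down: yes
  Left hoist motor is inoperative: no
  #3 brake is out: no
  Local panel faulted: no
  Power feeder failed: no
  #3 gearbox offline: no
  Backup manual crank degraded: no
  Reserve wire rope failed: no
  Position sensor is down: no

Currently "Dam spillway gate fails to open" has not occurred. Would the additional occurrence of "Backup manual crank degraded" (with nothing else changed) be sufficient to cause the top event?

Yes

Counterfactual: set "Backup manual crank degraded" to occurred.
Power feed unavailable [OR]: Power feeder failed=not, Position sensor is down=not → no input occurs → does not occur.
Local branch lost [OR]: Backup manual crank degraded=occurs, Power feed unavailable=not, #3 brake is out=not → at least one input occurs → occurs.
Backup hoist unavailable [AND]: #3 gearbox offline=not, C limit switch is down=occurs, Remote link malfunctions=not → not all inputs occur → does not occur.
Control chain lost [OR]: Reserve wire rope failed=not, Left hoist motor is inoperative=not, Local panel faulted=not → no input occurs → does not occur.
Dam spillway gate fails to open [OR]: Local branch lost=occurs, Backup hoist unavailable=not, Control chain lost=not → at least one input occurs → occurs.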